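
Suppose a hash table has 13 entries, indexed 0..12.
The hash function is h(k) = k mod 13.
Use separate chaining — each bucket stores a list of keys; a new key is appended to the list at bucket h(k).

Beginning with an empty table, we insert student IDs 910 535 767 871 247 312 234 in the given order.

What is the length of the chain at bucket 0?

910 -> bucket 0
535 -> bucket 2
767 -> bucket 0 (collision)
871 -> bucket 0 (collision)
247 -> bucket 0 (collision)
312 -> bucket 0 (collision)
234 -> bucket 0 (collision)
Final buckets:
0: 910 -> 767 -> 871 -> 247 -> 312 -> 234
1: -
2: 535
3: -
4: -
5: -
6: -
7: -
8: -
9: -
10: -
11: -
12: -

6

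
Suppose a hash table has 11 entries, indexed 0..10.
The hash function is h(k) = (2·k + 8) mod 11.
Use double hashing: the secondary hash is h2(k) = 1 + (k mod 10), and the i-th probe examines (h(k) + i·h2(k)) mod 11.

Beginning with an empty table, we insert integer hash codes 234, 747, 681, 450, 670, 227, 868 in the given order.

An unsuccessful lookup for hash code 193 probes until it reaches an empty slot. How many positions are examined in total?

2

234: h=3 -> slot 3
747: h=6 -> slot 6
681: h=6, h2=2, probe 6,8 -> slot 8
450: h=6, h2=1, probe 6,7 -> slot 7
670: h=6, h2=1, probe 6,7,8,9 -> slot 9
227: h=0 -> slot 0
868: h=6, h2=9, probe 6,4 -> slot 4
Table: [227, -, -, 234, 868, -, 747, 450, 681, 670, -]
Lookup 193: h=9, h2=4, probe 9,2 → slot 2 empty, not found.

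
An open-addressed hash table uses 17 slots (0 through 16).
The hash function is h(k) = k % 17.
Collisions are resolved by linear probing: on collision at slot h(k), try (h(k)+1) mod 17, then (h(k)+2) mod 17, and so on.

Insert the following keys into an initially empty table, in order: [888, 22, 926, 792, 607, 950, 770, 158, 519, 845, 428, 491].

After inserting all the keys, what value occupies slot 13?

845

888: h=4 → slot 4
22: h=5 → slot 5
926: h=8 → slot 8
792: h=10 → slot 10
607: h=12 → slot 12
950: h=15 → slot 15
770: h=5, probe 5,6 → slot 6
158: h=5, probe 5,6,7 → slot 7
519: h=9 → slot 9
845: h=12, probe 12,13 → slot 13
428: h=3 → slot 3
491: h=15, probe 15,16 → slot 16
Table: [., ., ., 428, 888, 22, 770, 158, 926, 519, 792, ., 607, 845, ., 950, 491]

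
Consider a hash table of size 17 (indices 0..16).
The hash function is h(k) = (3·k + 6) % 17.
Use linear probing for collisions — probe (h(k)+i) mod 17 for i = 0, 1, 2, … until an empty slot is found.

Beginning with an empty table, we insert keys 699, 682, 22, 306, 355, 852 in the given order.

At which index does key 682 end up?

13

699 hashes to 12; slot 12 is free → place at 12.
682 hashes to 12; 12 taken → place at 13.
22 hashes to 4; slot 4 is free → place at 4.
306 hashes to 6; slot 6 is free → place at 6.
355 hashes to 0; slot 0 is free → place at 0.
852 hashes to 12; 12,13 taken → place at 14.
Table: [355, ., ., ., 22, ., 306, ., ., ., ., ., 699, 682, 852, ., .]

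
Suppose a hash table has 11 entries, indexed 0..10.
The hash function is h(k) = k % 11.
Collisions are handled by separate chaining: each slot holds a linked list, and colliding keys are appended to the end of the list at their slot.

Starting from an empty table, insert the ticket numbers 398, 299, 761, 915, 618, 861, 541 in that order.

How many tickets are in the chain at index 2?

Insert 398: h=2, bucket 2 empty → new chain.
Insert 299: h=2, bucket 2 nonempty → append to chain.
Insert 761: h=2, bucket 2 nonempty → append to chain.
Insert 915: h=2, bucket 2 nonempty → append to chain.
Insert 618: h=2, bucket 2 nonempty → append to chain.
Insert 861: h=3, bucket 3 empty → new chain.
Insert 541: h=2, bucket 2 nonempty → append to chain.
Final buckets:
0: —
1: —
2: 398 -> 299 -> 761 -> 915 -> 618 -> 541
3: 861
4: —
5: —
6: —
7: —
8: —
9: —
10: —

6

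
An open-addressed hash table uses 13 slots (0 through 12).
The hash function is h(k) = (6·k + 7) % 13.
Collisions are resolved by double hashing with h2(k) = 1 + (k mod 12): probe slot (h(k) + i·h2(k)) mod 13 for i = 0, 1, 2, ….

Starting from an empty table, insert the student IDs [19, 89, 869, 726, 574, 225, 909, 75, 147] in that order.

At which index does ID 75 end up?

10

19 hashes to 4; slot 4 is free => place at 4.
89 hashes to 8; slot 8 is free => place at 8.
869 hashes to 8, h2=6; 8 taken => place at 1.
726 hashes to 8, h2=7; 8 taken => place at 2.
574 hashes to 6; slot 6 is free => place at 6.
225 hashes to 5; slot 5 is free => place at 5.
909 hashes to 1, h2=10; 1 taken => place at 11.
75 hashes to 2, h2=4; 2,6 taken => place at 10.
147 hashes to 5, h2=4; 5 taken => place at 9.
Table: [—, 869, 726, —, 19, 225, 574, —, 89, 147, 75, 909, —]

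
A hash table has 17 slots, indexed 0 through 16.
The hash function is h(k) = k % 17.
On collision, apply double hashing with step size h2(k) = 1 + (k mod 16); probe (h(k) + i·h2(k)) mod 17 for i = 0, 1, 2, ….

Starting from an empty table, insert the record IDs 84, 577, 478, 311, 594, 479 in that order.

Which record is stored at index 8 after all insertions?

594

84 hashes to 16; slot 16 is free → place at 16.
577 hashes to 16, h2=2; 16 taken → place at 1.
478 hashes to 2; slot 2 is free → place at 2.
311 hashes to 5; slot 5 is free → place at 5.
594 hashes to 16, h2=3; 16,2,5 taken → place at 8.
479 hashes to 3; slot 3 is free → place at 3.
Table: [—, 577, 478, 479, —, 311, —, —, 594, —, —, —, —, —, —, —, 84]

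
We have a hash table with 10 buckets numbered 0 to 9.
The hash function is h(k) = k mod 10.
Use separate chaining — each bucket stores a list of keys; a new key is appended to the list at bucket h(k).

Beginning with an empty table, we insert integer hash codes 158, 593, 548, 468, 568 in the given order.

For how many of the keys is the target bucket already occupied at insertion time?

3

158 -> bucket 8
593 -> bucket 3
548 -> bucket 8 (collision)
468 -> bucket 8 (collision)
568 -> bucket 8 (collision)
Final buckets:
0: —
1: —
2: —
3: 593
4: —
5: —
6: —
7: —
8: 158 -> 548 -> 468 -> 568
9: —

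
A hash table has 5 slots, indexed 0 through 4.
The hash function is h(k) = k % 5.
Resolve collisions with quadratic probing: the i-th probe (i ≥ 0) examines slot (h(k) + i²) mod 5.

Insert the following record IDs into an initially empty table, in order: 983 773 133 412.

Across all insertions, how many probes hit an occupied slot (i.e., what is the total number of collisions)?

5

983 hashes to 3; slot 3 is free => place at 3.
773 hashes to 3; 3 taken => place at 4.
133 hashes to 3; 3,4 taken => place at 2.
412 hashes to 2; 2,3 taken => place at 1.
Table: [., 412, 133, 983, 773]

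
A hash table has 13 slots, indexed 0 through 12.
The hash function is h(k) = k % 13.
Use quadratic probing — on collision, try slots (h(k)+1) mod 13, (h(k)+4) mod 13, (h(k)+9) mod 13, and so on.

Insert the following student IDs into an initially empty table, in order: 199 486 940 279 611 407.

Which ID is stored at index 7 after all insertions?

407

Insert 199: h=4, slot 4 empty → index 4.
Insert 486: h=5, slot 5 empty → index 5.
Insert 940: h=4, slots 4,5 occupied → index 8.
Insert 279: h=6, slot 6 empty → index 6.
Insert 611: h=0, slot 0 empty → index 0.
Insert 407: h=4, slots 4,5,8,0 occupied → index 7.
Table: [611, —, —, —, 199, 486, 279, 407, 940, —, —, —, —]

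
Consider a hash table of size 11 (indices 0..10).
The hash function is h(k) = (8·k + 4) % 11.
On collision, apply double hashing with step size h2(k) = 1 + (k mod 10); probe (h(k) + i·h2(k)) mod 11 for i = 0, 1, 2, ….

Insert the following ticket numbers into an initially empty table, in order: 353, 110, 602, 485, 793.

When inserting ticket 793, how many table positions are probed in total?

353: h=1 => slot 1
110: h=4 => slot 4
602: h=2 => slot 2
485: h=1, h2=6, probe 1,7 => slot 7
793: h=1, h2=4, probe 1,5 => slot 5
Table: [., 353, 602, ., 110, 793, ., 485, ., ., .]

2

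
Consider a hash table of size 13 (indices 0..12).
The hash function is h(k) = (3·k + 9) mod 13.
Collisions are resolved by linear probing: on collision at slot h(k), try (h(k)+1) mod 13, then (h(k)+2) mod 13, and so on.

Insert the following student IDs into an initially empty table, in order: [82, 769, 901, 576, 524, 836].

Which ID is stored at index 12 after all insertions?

82: h=8 => slot 8
769: h=2 => slot 2
901: h=8, probe 8,9 => slot 9
576: h=8, probe 8,9,10 => slot 10
524: h=8, probe 8,9,10,11 => slot 11
836: h=8, probe 8,9,10,11,12 => slot 12
Table: [—, —, 769, —, —, —, —, —, 82, 901, 576, 524, 836]

836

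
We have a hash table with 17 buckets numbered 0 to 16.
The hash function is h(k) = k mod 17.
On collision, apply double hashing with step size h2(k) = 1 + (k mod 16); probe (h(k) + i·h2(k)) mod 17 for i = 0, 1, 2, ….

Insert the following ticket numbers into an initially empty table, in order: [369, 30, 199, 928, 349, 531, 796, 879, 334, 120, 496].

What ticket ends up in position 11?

369: h=12 -> slot 12
30: h=13 -> slot 13
199: h=12, h2=8, probe 12,3 -> slot 3
928: h=10 -> slot 10
349: h=9 -> slot 9
531: h=4 -> slot 4
796: h=14 -> slot 14
879: h=12, h2=16, probe 12,11 -> slot 11
334: h=11, h2=15, probe 11,9,7 -> slot 7
120: h=1 -> slot 1
496: h=3, h2=1, probe 3,4,5 -> slot 5
Table: [-, 120, -, 199, 531, 496, -, 334, -, 349, 928, 879, 369, 30, 796, -, -]

879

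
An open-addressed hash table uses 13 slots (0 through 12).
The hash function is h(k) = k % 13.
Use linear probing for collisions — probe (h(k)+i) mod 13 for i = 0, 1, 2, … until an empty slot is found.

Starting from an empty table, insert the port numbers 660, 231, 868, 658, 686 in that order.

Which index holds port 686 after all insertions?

0

660 hashes to 10; slot 10 is free -> place at 10.
231 hashes to 10; 10 taken -> place at 11.
868 hashes to 10; 10,11 taken -> place at 12.
658 hashes to 8; slot 8 is free -> place at 8.
686 hashes to 10; 10,11,12 taken -> place at 0.
Table: [686, _, _, _, _, _, _, _, 658, _, 660, 231, 868]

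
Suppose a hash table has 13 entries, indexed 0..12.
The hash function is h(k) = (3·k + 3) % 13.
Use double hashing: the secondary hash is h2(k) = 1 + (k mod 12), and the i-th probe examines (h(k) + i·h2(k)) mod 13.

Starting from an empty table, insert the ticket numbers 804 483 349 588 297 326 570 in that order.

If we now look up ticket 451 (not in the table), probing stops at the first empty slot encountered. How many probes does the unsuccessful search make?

Insert 804: h=10, slot 10 empty => index 10.
Insert 483: h=9, slot 9 empty => index 9.
Insert 349: h=10, h2=2, slot 10 occupied => index 12.
Insert 588: h=12, h2=1, slot 12 occupied => index 0.
Insert 297: h=10, h2=10, slot 10 occupied => index 7.
Insert 326: h=6, slot 6 empty => index 6.
Insert 570: h=10, h2=7, slot 10 occupied => index 4.
Table: [588, ., ., ., 570, ., 326, 297, ., 483, 804, ., 349]
Lookup 451: h=4, h2=8, probe 4,12,7,2 → slot 2 empty, not found.

4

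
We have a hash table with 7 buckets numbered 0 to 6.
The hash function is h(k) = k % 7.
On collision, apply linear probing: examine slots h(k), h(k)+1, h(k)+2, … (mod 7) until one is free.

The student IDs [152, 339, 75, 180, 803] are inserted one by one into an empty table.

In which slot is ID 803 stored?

1

152: h=5 → slot 5
339: h=3 → slot 3
75: h=5, probe 5,6 → slot 6
180: h=5, probe 5,6,0 → slot 0
803: h=5, probe 5,6,0,1 → slot 1
Table: [180, 803, —, 339, —, 152, 75]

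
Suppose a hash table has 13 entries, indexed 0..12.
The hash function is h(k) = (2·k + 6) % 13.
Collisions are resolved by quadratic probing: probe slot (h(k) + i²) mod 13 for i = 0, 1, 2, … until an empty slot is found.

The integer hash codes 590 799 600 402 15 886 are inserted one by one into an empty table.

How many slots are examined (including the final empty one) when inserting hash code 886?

590: h=3 → slot 3
799: h=5 → slot 5
600: h=10 → slot 10
402: h=4 → slot 4
15: h=10, probe 10,11 → slot 11
886: h=10, probe 10,11,1 → slot 1
Table: [∅, 886, ∅, 590, 402, 799, ∅, ∅, ∅, ∅, 600, 15, ∅]

3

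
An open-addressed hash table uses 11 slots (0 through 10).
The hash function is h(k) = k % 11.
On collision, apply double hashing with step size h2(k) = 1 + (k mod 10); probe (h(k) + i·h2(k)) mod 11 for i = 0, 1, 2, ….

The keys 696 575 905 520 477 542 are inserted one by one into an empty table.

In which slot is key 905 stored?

696 hashes to 3; slot 3 is free -> place at 3.
575 hashes to 3, h2=6; 3 taken -> place at 9.
905 hashes to 3, h2=6; 3,9 taken -> place at 4.
520 hashes to 3, h2=1; 3,4 taken -> place at 5.
477 hashes to 4, h2=8; 4 taken -> place at 1.
542 hashes to 3, h2=3; 3 taken -> place at 6.
Table: [_, 477, _, 696, 905, 520, 542, _, _, 575, _]

4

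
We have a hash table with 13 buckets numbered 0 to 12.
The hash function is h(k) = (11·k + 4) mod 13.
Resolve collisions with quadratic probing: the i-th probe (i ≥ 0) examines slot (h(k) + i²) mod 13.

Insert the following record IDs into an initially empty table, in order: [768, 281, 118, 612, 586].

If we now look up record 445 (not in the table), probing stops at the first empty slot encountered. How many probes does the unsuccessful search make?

2

Insert 768: h=2, slot 2 empty -> index 2.
Insert 281: h=1, slot 1 empty -> index 1.
Insert 118: h=2, slot 2 occupied -> index 3.
Insert 612: h=2, slots 2,3 occupied -> index 6.
Insert 586: h=2, slots 2,3,6 occupied -> index 11.
Table: [_, 281, 768, 118, _, _, 612, _, _, _, _, 586, _]
Lookup 445: h=11, probe 11,12 → slot 12 empty, not found.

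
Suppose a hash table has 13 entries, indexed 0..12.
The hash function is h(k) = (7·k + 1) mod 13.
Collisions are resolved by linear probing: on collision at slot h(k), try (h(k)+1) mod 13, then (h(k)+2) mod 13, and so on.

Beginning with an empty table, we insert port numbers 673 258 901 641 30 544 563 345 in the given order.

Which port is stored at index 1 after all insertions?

673: h=6 → slot 6
258: h=0 → slot 0
901: h=3 → slot 3
641: h=3, probe 3,4 → slot 4
30: h=3, probe 3,4,5 → slot 5
544: h=0, probe 0,1 → slot 1
563: h=3, probe 3,4,5,6,7 → slot 7
345: h=11 → slot 11
Table: [258, 544, ∅, 901, 641, 30, 673, 563, ∅, ∅, ∅, 345, ∅]

544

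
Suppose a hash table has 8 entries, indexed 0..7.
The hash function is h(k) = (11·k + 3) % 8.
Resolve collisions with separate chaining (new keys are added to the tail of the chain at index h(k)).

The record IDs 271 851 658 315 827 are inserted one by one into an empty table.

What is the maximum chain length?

3

Insert 271: h=0, bucket 0 empty -> new chain.
Insert 851: h=4, bucket 4 empty -> new chain.
Insert 658: h=1, bucket 1 empty -> new chain.
Insert 315: h=4, bucket 4 nonempty -> append to chain.
Insert 827: h=4, bucket 4 nonempty -> append to chain.
Final buckets:
0: 271
1: 658
2: ∅
3: ∅
4: 851 -> 315 -> 827
5: ∅
6: ∅
7: ∅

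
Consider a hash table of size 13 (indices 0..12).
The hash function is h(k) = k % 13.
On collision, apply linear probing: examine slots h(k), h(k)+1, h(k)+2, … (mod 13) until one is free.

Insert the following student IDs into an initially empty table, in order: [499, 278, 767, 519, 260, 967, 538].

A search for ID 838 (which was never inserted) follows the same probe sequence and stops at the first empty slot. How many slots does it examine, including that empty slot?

4

499 hashes to 5; slot 5 is free → place at 5.
278 hashes to 5; 5 taken → place at 6.
767 hashes to 0; slot 0 is free → place at 0.
519 hashes to 12; slot 12 is free → place at 12.
260 hashes to 0; 0 taken → place at 1.
967 hashes to 5; 5,6 taken → place at 7.
538 hashes to 5; 5,6,7 taken → place at 8.
Table: [767, 260, -, -, -, 499, 278, 967, 538, -, -, -, 519]
Lookup 838: h=6, probe 6,7,8,9 → slot 9 empty, not found.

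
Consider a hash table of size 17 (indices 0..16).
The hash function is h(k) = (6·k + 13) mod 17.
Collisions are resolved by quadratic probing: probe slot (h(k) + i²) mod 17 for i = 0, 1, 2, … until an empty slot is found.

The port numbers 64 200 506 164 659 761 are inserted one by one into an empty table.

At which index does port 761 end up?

5

Insert 64: h=6, slot 6 empty => index 6.
Insert 200: h=6, slot 6 occupied => index 7.
Insert 506: h=6, slots 6,7 occupied => index 10.
Insert 164: h=11, slot 11 empty => index 11.
Insert 659: h=6, slots 6,7,10 occupied => index 15.
Insert 761: h=6, slots 6,7,10,15 occupied => index 5.
Table: [., ., ., ., ., 761, 64, 200, ., ., 506, 164, ., ., ., 659, .]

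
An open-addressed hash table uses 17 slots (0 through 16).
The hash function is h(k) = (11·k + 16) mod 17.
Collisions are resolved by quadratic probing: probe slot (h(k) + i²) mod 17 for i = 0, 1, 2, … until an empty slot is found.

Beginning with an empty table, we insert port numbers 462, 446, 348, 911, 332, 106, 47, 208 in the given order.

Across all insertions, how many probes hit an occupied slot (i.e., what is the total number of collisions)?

Insert 462: h=15, slot 15 empty -> index 15.
Insert 446: h=9, slot 9 empty -> index 9.
Insert 348: h=2, slot 2 empty -> index 2.
Insert 911: h=7, slot 7 empty -> index 7.
Insert 332: h=13, slot 13 empty -> index 13.
Insert 106: h=9, slot 9 occupied -> index 10.
Insert 47: h=6, slot 6 empty -> index 6.
Insert 208: h=9, slots 9,10,13 occupied -> index 1.
Table: [., 208, 348, ., ., ., 47, 911, ., 446, 106, ., ., 332, ., 462, .]

4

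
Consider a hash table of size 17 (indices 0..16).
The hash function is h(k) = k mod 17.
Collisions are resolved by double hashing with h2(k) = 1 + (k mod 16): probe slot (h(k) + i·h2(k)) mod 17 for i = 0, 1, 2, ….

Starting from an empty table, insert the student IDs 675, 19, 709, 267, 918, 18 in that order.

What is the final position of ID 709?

Insert 675: h=12, slot 12 empty → index 12.
Insert 19: h=2, slot 2 empty → index 2.
Insert 709: h=12, h2=6, slot 12 occupied → index 1.
Insert 267: h=12, h2=12, slot 12 occupied → index 7.
Insert 918: h=0, slot 0 empty → index 0.
Insert 18: h=1, h2=3, slot 1 occupied → index 4.
Table: [918, 709, 19, ., 18, ., ., 267, ., ., ., ., 675, ., ., ., .]

1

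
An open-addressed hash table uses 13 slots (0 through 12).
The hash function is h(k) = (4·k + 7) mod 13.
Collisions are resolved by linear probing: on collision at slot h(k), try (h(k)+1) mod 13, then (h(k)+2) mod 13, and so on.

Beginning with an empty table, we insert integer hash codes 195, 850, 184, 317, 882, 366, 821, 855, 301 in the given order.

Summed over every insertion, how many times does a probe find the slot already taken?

195 hashes to 7; slot 7 is free → place at 7.
850 hashes to 1; slot 1 is free → place at 1.
184 hashes to 2; slot 2 is free → place at 2.
317 hashes to 1; 1,2 taken → place at 3.
882 hashes to 12; slot 12 is free → place at 12.
366 hashes to 2; 2,3 taken → place at 4.
821 hashes to 2; 2,3,4 taken → place at 5.
855 hashes to 8; slot 8 is free → place at 8.
301 hashes to 2; 2,3,4,5 taken → place at 6.
Table: [_, 850, 184, 317, 366, 821, 301, 195, 855, _, _, _, 882]

11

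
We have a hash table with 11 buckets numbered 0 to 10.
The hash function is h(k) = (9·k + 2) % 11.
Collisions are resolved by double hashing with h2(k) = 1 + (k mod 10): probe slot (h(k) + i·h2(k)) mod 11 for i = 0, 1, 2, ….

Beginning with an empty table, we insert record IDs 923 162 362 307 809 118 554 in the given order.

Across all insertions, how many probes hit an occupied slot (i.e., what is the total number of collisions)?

4

923 hashes to 4; slot 4 is free -> place at 4.
162 hashes to 8; slot 8 is free -> place at 8.
362 hashes to 4, h2=3; 4 taken -> place at 7.
307 hashes to 4, h2=8; 4 taken -> place at 1.
809 hashes to 1, h2=10; 1 taken -> place at 0.
118 hashes to 8, h2=9; 8 taken -> place at 6.
554 hashes to 5; slot 5 is free -> place at 5.
Table: [809, 307, -, -, 923, 554, 118, 362, 162, -, -]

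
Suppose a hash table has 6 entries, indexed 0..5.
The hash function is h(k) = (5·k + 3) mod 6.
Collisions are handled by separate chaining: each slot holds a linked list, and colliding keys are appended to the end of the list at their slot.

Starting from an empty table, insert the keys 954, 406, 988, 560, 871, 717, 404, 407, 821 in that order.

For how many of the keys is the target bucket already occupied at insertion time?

3

Insert 954: h=3, bucket 3 empty -> new chain.
Insert 406: h=5, bucket 5 empty -> new chain.
Insert 988: h=5, bucket 5 nonempty -> append to chain.
Insert 560: h=1, bucket 1 empty -> new chain.
Insert 871: h=2, bucket 2 empty -> new chain.
Insert 717: h=0, bucket 0 empty -> new chain.
Insert 404: h=1, bucket 1 nonempty -> append to chain.
Insert 407: h=4, bucket 4 empty -> new chain.
Insert 821: h=4, bucket 4 nonempty -> append to chain.
Final buckets:
0: 717
1: 560 -> 404
2: 871
3: 954
4: 407 -> 821
5: 406 -> 988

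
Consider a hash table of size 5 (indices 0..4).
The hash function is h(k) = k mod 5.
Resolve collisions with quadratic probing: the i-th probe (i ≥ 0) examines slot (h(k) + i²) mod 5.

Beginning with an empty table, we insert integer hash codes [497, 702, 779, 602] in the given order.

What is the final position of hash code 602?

1

Insert 497: h=2, slot 2 empty => index 2.
Insert 702: h=2, slot 2 occupied => index 3.
Insert 779: h=4, slot 4 empty => index 4.
Insert 602: h=2, slots 2,3 occupied => index 1.
Table: [∅, 602, 497, 702, 779]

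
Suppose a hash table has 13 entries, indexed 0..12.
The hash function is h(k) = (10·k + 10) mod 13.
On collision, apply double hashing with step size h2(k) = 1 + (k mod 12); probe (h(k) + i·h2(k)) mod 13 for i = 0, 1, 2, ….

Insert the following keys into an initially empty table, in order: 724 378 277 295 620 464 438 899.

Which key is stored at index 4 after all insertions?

295

724 hashes to 9; slot 9 is free => place at 9.
378 hashes to 7; slot 7 is free => place at 7.
277 hashes to 11; slot 11 is free => place at 11.
295 hashes to 9, h2=8; 9 taken => place at 4.
620 hashes to 9, h2=9; 9 taken => place at 5.
464 hashes to 9, h2=9; 9,5 taken => place at 1.
438 hashes to 9, h2=7; 9 taken => place at 3.
899 hashes to 4, h2=12; 4,3 taken => place at 2.
Table: [-, 464, 899, 438, 295, 620, -, 378, -, 724, -, 277, -]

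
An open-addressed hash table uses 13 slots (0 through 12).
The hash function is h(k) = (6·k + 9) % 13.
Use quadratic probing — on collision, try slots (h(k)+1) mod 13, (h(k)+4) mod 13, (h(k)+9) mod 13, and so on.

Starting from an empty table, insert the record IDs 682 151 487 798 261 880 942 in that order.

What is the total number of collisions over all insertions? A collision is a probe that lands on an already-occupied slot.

3

682 hashes to 6; slot 6 is free -> place at 6.
151 hashes to 5; slot 5 is free -> place at 5.
487 hashes to 6; 6 taken -> place at 7.
798 hashes to 0; slot 0 is free -> place at 0.
261 hashes to 2; slot 2 is free -> place at 2.
880 hashes to 11; slot 11 is free -> place at 11.
942 hashes to 6; 6,7 taken -> place at 10.
Table: [798, -, 261, -, -, 151, 682, 487, -, -, 942, 880, -]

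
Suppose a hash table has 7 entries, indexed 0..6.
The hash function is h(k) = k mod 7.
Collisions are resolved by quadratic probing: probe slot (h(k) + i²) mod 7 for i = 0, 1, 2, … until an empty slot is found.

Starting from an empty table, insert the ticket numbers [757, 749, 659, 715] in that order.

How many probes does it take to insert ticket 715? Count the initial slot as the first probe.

3

Insert 757: h=1, slot 1 empty -> index 1.
Insert 749: h=0, slot 0 empty -> index 0.
Insert 659: h=1, slot 1 occupied -> index 2.
Insert 715: h=1, slots 1,2 occupied -> index 5.
Table: [749, 757, 659, -, -, 715, -]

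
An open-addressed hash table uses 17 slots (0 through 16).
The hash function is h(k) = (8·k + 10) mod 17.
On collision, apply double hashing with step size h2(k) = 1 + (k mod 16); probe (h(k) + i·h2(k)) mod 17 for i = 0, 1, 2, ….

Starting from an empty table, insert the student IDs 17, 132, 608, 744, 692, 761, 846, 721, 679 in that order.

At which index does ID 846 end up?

8

Insert 17: h=10, slot 10 empty => index 10.
Insert 132: h=12, slot 12 empty => index 12.
Insert 608: h=12, h2=1, slot 12 occupied => index 13.
Insert 744: h=12, h2=9, slot 12 occupied => index 4.
Insert 692: h=4, h2=5, slot 4 occupied => index 9.
Insert 761: h=12, h2=10, slot 12 occupied => index 5.
Insert 846: h=12, h2=15, slots 12,10 occupied => index 8.
Insert 721: h=15, slot 15 empty => index 15.
Insert 679: h=2, slot 2 empty => index 2.
Table: [—, —, 679, —, 744, 761, —, —, 846, 692, 17, —, 132, 608, —, 721, —]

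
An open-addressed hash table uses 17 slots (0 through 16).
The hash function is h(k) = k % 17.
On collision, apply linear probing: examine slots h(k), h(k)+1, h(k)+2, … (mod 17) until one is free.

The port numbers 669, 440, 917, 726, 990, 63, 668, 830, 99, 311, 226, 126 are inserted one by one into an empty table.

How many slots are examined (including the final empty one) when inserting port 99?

4

Insert 669: h=6, slot 6 empty → index 6.
Insert 440: h=15, slot 15 empty → index 15.
Insert 917: h=16, slot 16 empty → index 16.
Insert 726: h=12, slot 12 empty → index 12.
Insert 990: h=4, slot 4 empty → index 4.
Insert 63: h=12, slot 12 occupied → index 13.
Insert 668: h=5, slot 5 empty → index 5.
Insert 830: h=14, slot 14 empty → index 14.
Insert 99: h=14, slots 14,15,16 occupied → index 0.
Insert 311: h=5, slots 5,6 occupied → index 7.
Insert 226: h=5, slots 5,6,7 occupied → index 8.
Insert 126: h=7, slots 7,8 occupied → index 9.
Table: [99, -, -, -, 990, 668, 669, 311, 226, 126, -, -, 726, 63, 830, 440, 917]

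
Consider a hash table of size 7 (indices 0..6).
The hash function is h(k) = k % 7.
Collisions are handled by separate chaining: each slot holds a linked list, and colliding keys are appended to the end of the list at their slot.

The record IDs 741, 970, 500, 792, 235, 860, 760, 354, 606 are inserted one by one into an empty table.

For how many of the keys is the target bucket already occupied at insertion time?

5

741 → bucket 6
970 → bucket 4
500 → bucket 3
792 → bucket 1
235 → bucket 4 (collision)
860 → bucket 6 (collision)
760 → bucket 4 (collision)
354 → bucket 4 (collision)
606 → bucket 4 (collision)
Final buckets:
0: —
1: 792
2: —
3: 500
4: 970 -> 235 -> 760 -> 354 -> 606
5: —
6: 741 -> 860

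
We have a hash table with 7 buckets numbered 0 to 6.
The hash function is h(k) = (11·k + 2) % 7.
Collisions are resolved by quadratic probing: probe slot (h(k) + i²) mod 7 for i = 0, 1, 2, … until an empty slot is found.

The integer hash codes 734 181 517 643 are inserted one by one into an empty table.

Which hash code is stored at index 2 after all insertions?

517

734 hashes to 5; slot 5 is free => place at 5.
181 hashes to 5; 5 taken => place at 6.
517 hashes to 5; 5,6 taken => place at 2.
643 hashes to 5; 5,6,2 taken => place at 0.
Table: [643, _, 517, _, _, 734, 181]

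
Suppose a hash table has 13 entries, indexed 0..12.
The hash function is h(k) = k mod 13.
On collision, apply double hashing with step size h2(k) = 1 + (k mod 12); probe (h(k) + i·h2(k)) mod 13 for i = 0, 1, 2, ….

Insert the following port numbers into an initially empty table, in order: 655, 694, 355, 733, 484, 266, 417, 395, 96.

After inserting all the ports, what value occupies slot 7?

733

Insert 655: h=5, slot 5 empty => index 5.
Insert 694: h=5, h2=11, slot 5 occupied => index 3.
Insert 355: h=4, slot 4 empty => index 4.
Insert 733: h=5, h2=2, slot 5 occupied => index 7.
Insert 484: h=3, h2=5, slot 3 occupied => index 8.
Insert 266: h=6, slot 6 empty => index 6.
Insert 417: h=1, slot 1 empty => index 1.
Insert 395: h=5, h2=12, slots 5,4,3 occupied => index 2.
Insert 96: h=5, h2=1, slots 5,6,7,8 occupied => index 9.
Table: [_, 417, 395, 694, 355, 655, 266, 733, 484, 96, _, _, _]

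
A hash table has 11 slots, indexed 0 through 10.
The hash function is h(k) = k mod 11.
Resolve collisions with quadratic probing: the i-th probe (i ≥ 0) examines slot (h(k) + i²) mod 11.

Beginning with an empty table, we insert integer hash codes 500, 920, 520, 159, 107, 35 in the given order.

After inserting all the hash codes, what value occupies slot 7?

Insert 500: h=5, slot 5 empty → index 5.
Insert 920: h=7, slot 7 empty → index 7.
Insert 520: h=3, slot 3 empty → index 3.
Insert 159: h=5, slot 5 occupied → index 6.
Insert 107: h=8, slot 8 empty → index 8.
Insert 35: h=2, slot 2 empty → index 2.
Table: [—, —, 35, 520, —, 500, 159, 920, 107, —, —]

920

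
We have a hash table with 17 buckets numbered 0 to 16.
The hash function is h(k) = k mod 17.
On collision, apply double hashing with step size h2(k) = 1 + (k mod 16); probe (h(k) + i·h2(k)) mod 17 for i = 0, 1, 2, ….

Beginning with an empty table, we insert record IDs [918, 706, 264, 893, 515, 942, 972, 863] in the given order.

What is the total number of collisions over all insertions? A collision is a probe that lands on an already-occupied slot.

Insert 918: h=0, slot 0 empty => index 0.
Insert 706: h=9, slot 9 empty => index 9.
Insert 264: h=9, h2=9, slot 9 occupied => index 1.
Insert 893: h=9, h2=14, slot 9 occupied => index 6.
Insert 515: h=5, slot 5 empty => index 5.
Insert 942: h=7, slot 7 empty => index 7.
Insert 972: h=3, slot 3 empty => index 3.
Insert 863: h=13, slot 13 empty => index 13.
Table: [918, 264, ., 972, ., 515, 893, 942, ., 706, ., ., ., 863, ., ., .]

2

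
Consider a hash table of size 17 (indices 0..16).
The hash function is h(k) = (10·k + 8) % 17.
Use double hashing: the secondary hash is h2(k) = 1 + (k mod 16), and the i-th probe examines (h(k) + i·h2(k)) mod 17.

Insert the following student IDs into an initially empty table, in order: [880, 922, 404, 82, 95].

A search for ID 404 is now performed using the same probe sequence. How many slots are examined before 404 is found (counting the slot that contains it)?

Insert 880: h=2, slot 2 empty → index 2.
Insert 922: h=14, slot 14 empty → index 14.
Insert 404: h=2, h2=5, slot 2 occupied → index 7.
Insert 82: h=12, slot 12 empty → index 12.
Insert 95: h=6, slot 6 empty → index 6.
Table: [., ., 880, ., ., ., 95, 404, ., ., ., ., 82, ., 922, ., .]
Lookup 404: h=2, h2=5, probe 2,7 → found at 7.

2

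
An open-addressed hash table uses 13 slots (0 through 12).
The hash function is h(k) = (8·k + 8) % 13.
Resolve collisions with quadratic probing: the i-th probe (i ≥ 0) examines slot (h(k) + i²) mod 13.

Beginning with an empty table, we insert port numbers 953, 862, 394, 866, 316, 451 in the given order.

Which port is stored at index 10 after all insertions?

316

Insert 953: h=1, slot 1 empty -> index 1.
Insert 862: h=1, slot 1 occupied -> index 2.
Insert 394: h=1, slots 1,2 occupied -> index 5.
Insert 866: h=7, slot 7 empty -> index 7.
Insert 316: h=1, slots 1,2,5 occupied -> index 10.
Insert 451: h=2, slot 2 occupied -> index 3.
Table: [-, 953, 862, 451, -, 394, -, 866, -, -, 316, -, -]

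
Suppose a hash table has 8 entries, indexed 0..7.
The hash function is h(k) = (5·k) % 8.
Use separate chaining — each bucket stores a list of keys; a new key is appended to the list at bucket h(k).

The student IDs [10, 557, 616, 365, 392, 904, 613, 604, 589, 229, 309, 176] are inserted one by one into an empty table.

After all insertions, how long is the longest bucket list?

Insert 10: h=2, bucket 2 empty -> new chain.
Insert 557: h=1, bucket 1 empty -> new chain.
Insert 616: h=0, bucket 0 empty -> new chain.
Insert 365: h=1, bucket 1 nonempty -> append to chain.
Insert 392: h=0, bucket 0 nonempty -> append to chain.
Insert 904: h=0, bucket 0 nonempty -> append to chain.
Insert 613: h=1, bucket 1 nonempty -> append to chain.
Insert 604: h=4, bucket 4 empty -> new chain.
Insert 589: h=1, bucket 1 nonempty -> append to chain.
Insert 229: h=1, bucket 1 nonempty -> append to chain.
Insert 309: h=1, bucket 1 nonempty -> append to chain.
Insert 176: h=0, bucket 0 nonempty -> append to chain.
Final buckets:
0: 616 -> 392 -> 904 -> 176
1: 557 -> 365 -> 613 -> 589 -> 229 -> 309
2: 10
3: —
4: 604
5: —
6: —
7: —

6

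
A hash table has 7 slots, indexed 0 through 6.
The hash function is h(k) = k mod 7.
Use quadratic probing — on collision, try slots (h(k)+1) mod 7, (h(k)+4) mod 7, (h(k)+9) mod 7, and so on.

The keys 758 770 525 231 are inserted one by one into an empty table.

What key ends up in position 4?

Insert 758: h=2, slot 2 empty → index 2.
Insert 770: h=0, slot 0 empty → index 0.
Insert 525: h=0, slot 0 occupied → index 1.
Insert 231: h=0, slots 0,1 occupied → index 4.
Table: [770, 525, 758, ∅, 231, ∅, ∅]

231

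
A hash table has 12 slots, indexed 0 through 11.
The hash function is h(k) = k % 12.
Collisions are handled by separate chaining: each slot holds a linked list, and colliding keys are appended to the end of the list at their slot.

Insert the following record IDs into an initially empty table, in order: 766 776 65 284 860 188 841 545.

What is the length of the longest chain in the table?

4

Insert 766: h=10, bucket 10 empty -> new chain.
Insert 776: h=8, bucket 8 empty -> new chain.
Insert 65: h=5, bucket 5 empty -> new chain.
Insert 284: h=8, bucket 8 nonempty -> append to chain.
Insert 860: h=8, bucket 8 nonempty -> append to chain.
Insert 188: h=8, bucket 8 nonempty -> append to chain.
Insert 841: h=1, bucket 1 empty -> new chain.
Insert 545: h=5, bucket 5 nonempty -> append to chain.
Final buckets:
0: —
1: 841
2: —
3: —
4: —
5: 65 -> 545
6: —
7: —
8: 776 -> 284 -> 860 -> 188
9: —
10: 766
11: —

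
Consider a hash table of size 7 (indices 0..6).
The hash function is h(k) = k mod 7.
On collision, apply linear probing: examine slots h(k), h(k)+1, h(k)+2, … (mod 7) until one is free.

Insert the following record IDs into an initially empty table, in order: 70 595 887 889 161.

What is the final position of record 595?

70 hashes to 0; slot 0 is free → place at 0.
595 hashes to 0; 0 taken → place at 1.
887 hashes to 5; slot 5 is free → place at 5.
889 hashes to 0; 0,1 taken → place at 2.
161 hashes to 0; 0,1,2 taken → place at 3.
Table: [70, 595, 889, 161, —, 887, —]

1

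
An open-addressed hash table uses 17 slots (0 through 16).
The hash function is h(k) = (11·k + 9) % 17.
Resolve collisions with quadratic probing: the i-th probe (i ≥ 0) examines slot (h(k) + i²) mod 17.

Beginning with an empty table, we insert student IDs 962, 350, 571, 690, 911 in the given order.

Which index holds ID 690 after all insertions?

962: h=0 -> slot 0
350: h=0, probe 0,1 -> slot 1
571: h=0, probe 0,1,4 -> slot 4
690: h=0, probe 0,1,4,9 -> slot 9
911: h=0, probe 0,1,4,9,16 -> slot 16
Table: [962, 350, ∅, ∅, 571, ∅, ∅, ∅, ∅, 690, ∅, ∅, ∅, ∅, ∅, ∅, 911]

9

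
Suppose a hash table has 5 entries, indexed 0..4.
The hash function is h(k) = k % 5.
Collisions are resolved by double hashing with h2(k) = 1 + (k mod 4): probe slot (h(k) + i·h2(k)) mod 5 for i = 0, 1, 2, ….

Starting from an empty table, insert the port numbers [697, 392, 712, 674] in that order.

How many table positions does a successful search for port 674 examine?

Insert 697: h=2, slot 2 empty => index 2.
Insert 392: h=2, h2=1, slot 2 occupied => index 3.
Insert 712: h=2, h2=1, slots 2,3 occupied => index 4.
Insert 674: h=4, h2=3, slots 4,2 occupied => index 0.
Table: [674, ∅, 697, 392, 712]
Lookup 674: h=4, h2=3, probe 4,2,0 → found at 0.

3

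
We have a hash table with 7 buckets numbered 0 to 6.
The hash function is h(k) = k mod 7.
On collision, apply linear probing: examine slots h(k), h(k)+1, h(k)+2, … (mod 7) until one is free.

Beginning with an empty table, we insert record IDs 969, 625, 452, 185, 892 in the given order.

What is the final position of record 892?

6

969: h=3 → slot 3
625: h=2 → slot 2
452: h=4 → slot 4
185: h=3, probe 3,4,5 → slot 5
892: h=3, probe 3,4,5,6 → slot 6
Table: [_, _, 625, 969, 452, 185, 892]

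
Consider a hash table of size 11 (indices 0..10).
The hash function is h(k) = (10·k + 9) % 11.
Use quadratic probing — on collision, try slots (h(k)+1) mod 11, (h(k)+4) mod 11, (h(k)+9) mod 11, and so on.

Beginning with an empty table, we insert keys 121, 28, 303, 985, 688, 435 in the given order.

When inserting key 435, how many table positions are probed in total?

Insert 121: h=9, slot 9 empty -> index 9.
Insert 28: h=3, slot 3 empty -> index 3.
Insert 303: h=3, slot 3 occupied -> index 4.
Insert 985: h=3, slots 3,4 occupied -> index 7.
Insert 688: h=3, slots 3,4,7 occupied -> index 1.
Insert 435: h=3, slots 3,4,7,1 occupied -> index 8.
Table: [-, 688, -, 28, 303, -, -, 985, 435, 121, -]

5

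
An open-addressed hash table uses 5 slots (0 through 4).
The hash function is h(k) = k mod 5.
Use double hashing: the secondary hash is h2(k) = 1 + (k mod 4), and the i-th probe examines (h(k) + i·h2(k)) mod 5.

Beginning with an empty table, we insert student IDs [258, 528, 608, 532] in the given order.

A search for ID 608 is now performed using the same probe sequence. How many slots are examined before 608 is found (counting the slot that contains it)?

258 hashes to 3; slot 3 is free → place at 3.
528 hashes to 3, h2=1; 3 taken → place at 4.
608 hashes to 3, h2=1; 3,4 taken → place at 0.
532 hashes to 2; slot 2 is free → place at 2.
Table: [608, -, 532, 258, 528]
Lookup 608: h=3, h2=1, probe 3,4,0 → found at 0.

3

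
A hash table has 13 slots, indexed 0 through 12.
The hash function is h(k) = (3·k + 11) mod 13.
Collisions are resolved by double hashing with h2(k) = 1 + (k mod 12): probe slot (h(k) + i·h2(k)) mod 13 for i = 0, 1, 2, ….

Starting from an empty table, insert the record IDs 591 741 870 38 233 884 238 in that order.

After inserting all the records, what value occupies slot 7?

Insert 591: h=3, slot 3 empty → index 3.
Insert 741: h=11, slot 11 empty → index 11.
Insert 870: h=8, slot 8 empty → index 8.
Insert 38: h=8, h2=3, slots 8,11 occupied → index 1.
Insert 233: h=8, h2=6, slots 8,1 occupied → index 7.
Insert 884: h=11, h2=9, slots 11,7,3 occupied → index 12.
Insert 238: h=10, slot 10 empty → index 10.
Table: [-, 38, -, 591, -, -, -, 233, 870, -, 238, 741, 884]

233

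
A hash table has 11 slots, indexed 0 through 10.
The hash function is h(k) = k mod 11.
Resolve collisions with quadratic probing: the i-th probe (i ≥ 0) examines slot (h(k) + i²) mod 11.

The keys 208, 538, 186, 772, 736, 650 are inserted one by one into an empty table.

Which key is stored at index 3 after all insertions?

186

Insert 208: h=10, slot 10 empty -> index 10.
Insert 538: h=10, slot 10 occupied -> index 0.
Insert 186: h=10, slots 10,0 occupied -> index 3.
Insert 772: h=2, slot 2 empty -> index 2.
Insert 736: h=10, slots 10,0,3 occupied -> index 8.
Insert 650: h=1, slot 1 empty -> index 1.
Table: [538, 650, 772, 186, ., ., ., ., 736, ., 208]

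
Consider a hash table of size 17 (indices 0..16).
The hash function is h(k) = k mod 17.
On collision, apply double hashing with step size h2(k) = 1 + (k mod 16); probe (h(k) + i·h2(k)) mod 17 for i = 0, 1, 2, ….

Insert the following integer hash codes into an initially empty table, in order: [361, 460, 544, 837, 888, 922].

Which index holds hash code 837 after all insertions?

10

Insert 361: h=4, slot 4 empty -> index 4.
Insert 460: h=1, slot 1 empty -> index 1.
Insert 544: h=0, slot 0 empty -> index 0.
Insert 837: h=4, h2=6, slot 4 occupied -> index 10.
Insert 888: h=4, h2=9, slot 4 occupied -> index 13.
Insert 922: h=4, h2=11, slot 4 occupied -> index 15.
Table: [544, 460, -, -, 361, -, -, -, -, -, 837, -, -, 888, -, 922, -]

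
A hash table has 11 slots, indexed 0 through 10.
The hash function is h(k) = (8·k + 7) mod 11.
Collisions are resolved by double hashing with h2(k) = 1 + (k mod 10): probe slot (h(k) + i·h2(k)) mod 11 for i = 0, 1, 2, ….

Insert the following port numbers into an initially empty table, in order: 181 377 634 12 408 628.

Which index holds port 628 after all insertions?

181: h=3 => slot 3
377: h=9 => slot 9
634: h=8 => slot 8
12: h=4 => slot 4
408: h=4, h2=9, probe 4,2 => slot 2
628: h=4, h2=9, probe 4,2,0 => slot 0
Table: [628, ., 408, 181, 12, ., ., ., 634, 377, .]

0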